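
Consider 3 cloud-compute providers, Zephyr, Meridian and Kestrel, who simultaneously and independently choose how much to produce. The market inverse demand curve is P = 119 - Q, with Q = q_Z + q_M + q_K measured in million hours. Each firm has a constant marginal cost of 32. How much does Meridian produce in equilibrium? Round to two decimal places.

21.75

Each firm earns π_i = (119 - Q)q_i - 32q_i.
Setting ∂π_i/∂q_i = 0 with rivals' quantities fixed: 87 - 2q_i - Σ_{j≠i} q_j = 0.
With identical firms every q_j equals q_i, so Σ_{j≠i} q_j = 2q_i and 87 = 4q_i, giving q_i = 87/4.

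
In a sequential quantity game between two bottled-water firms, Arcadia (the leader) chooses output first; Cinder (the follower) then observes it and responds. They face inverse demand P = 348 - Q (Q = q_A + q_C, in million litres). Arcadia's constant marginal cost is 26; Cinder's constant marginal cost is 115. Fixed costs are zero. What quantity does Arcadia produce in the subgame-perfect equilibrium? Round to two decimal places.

205.50

Solve by backward induction. Given q_A, the follower Cinder maximises π_C = (348 - q_A - q_C)q_C - 115q_C.
Follower FOC: 233 - q_A - 2q_C = 0, so q_C(q_A) = (233 - q_A)/2.
The leader anticipates this reaction. Substituting into P = 348 - Q gives P = 463/2 - (1/2)q_A, so π_A = (463/2 - (1/2)q_A)q_A - 26q_A.
The leader's first-order condition 411/2 - q_A = 0 yields q_A = 411/2.
Then q_C = (233 - 411/2)/2 = 55/4.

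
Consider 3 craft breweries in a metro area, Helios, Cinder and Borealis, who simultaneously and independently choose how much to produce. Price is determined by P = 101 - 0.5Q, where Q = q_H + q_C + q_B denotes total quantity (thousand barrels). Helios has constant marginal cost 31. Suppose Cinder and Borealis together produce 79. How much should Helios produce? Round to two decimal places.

With rivals' combined output fixed at 79, Helios's profit is π_H = (101 - (1/2)·79 - (1/2)q_H)q_H - (31q_H) = (123/2 - (1/2)q_H)q_H - (31q_H).
∂π_H/∂q_H = 61/2 - q_H = 0, so q_H = 61/2.

30.50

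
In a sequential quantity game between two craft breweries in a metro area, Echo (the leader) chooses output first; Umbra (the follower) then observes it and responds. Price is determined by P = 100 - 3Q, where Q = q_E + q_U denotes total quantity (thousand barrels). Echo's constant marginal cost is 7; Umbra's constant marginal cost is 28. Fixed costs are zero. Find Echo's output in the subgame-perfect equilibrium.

19

The follower Umbra best-responds to any q_E: π_U = (100 - 3Q)q_U - 28q_U.
Setting the follower's marginal profit to zero, 72 - 3q_E - 6q_U = 0, i.e. q_U = (72 - 3q_E)/6.
Echo substitutes q_U(q_E) into its own profit: π_E = q_E(100 - 3q_E - (72 - 3q_E)/2) - 7q_E = (64 - (3/2)q_E)q_E - 7q_E.
Leader FOC: 57 - 3q_E = 0, so q_E = 19.
Then q_U = (72 - 3·19)/6 = 5/2.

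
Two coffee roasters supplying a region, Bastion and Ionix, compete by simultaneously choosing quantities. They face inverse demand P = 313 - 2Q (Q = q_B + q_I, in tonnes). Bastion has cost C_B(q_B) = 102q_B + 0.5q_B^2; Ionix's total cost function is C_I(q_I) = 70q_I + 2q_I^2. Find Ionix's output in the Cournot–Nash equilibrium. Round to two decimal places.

Bastion's profit: π_B = (313 - 2Q)q_B - (102q_B + (1/2)q_B²). Setting ∂π_B/∂q_B = 0: 211 - 5q_B - 2(q_I) = 0.
Ionix's first-order condition: 243 - 8q_I - 2(q_B) = 0.
Rearranging gives the reaction functions q_B = (211 - 2q_I)/5 and q_I = (243 - 2q_B)/8.
Substituting one into the other gives q_B = 601/18 and q_I = 793/36.

22.03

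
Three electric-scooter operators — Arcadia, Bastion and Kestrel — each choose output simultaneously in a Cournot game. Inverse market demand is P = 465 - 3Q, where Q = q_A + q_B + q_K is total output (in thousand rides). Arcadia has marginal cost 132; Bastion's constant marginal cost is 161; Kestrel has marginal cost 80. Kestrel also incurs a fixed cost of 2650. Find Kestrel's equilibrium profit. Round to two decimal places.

Arcadia's profit: π_A = (465 - 3Q)q_A - (132q_A). Setting ∂π_A/∂q_A = 0: 333 - 6q_A - 3(q_B + q_K) = 0.
Bastion's profit: π_B = (465 - 3Q)q_B - (161q_B). Setting ∂π_B/∂q_B = 0: 304 - 6q_B - 3(q_A + q_K) = 0.
Kestrel's first-order condition: 385 - 6q_K - 3(q_A + q_B) = 0.
Adding the 3 conditions: 1022 − 6Q − 6Q = 0, i.e. Q = 511/6.
Back-substituting: q_A = (333 − 511/2)/3 = 155/6, q_B = (304 − 511/2)/3 = 97/6, q_K = (385 − 511/2)/3 = 259/6.
Price P = 465 - 3·(511/6) = 419/2.
Kestrel's profit: (419/2 - 80)·(259/6) - 2650 = 2940.0833.

2940.08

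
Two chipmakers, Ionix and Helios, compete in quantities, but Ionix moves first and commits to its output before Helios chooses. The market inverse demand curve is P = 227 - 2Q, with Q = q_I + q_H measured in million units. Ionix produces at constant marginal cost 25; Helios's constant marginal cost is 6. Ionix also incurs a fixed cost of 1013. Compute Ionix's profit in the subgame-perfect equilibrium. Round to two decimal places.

1080.06

Solve by backward induction. Given q_I, the follower Helios maximises π_H = (227 - 2q_I - 2q_H)q_H - 6q_H.
∂π_H/∂q_H = 221 - 2q_I - 4q_H = 0 gives the reaction function q_H = (221 - 2q_I)/4.
The leader anticipates this reaction. Substituting into P = 227 - 2Q gives P = 233/2 - q_I, so π_I = (233/2 - q_I)q_I - 25q_I.
Maximising: ∂π_I/∂q_I = 183/2 - 2q_I = 0, giving q_I = 183/4.
Then q_H = (221 - 2·(183/4))/4 = 259/8.
Price P = 227 - 2·(625/8) = 283/4.
Ionix's profit: (283/4 - 25)·(183/4) - 1013 = 1080.0625.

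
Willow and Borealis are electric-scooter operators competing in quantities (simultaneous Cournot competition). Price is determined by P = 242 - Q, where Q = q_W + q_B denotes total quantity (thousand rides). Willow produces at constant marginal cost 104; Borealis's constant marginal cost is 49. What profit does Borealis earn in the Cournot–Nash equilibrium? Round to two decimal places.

Willow's profit: π_W = (242 - Q)q_W - (104q_W). Setting ∂π_W/∂q_W = 0: 138 - 2q_W - (q_B) = 0.
Borealis's profit: π_B = (242 - Q)q_B - (49q_B). Setting ∂π_B/∂q_B = 0: 193 - 2q_B - (q_W) = 0.
So q_W = (138 - q_B)/2 and q_B = (193 - q_W)/2.
Substituting one into the other gives q_W = 83/3 and q_B = 248/3.
Price P = 242 - 331/3 = 395/3.
Borealis's profit: (395/3 - 49)·(248/3) = 6833.7778.

6833.78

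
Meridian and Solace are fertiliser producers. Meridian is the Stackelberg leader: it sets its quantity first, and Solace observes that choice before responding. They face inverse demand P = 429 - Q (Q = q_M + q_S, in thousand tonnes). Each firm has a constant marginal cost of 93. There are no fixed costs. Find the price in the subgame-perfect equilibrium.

177

Solve by backward induction. Given q_M, the follower Solace maximises π_S = (429 - q_M - q_S)q_S - 93q_S.
∂π_S/∂q_S = 336 - q_M - 2q_S = 0 gives the reaction function q_S = (336 - q_M)/2.
Meridian substitutes q_S(q_M) into its own profit: π_M = q_M(429 - q_M - (336 - q_M)/2) - 93q_M = (261 - (1/2)q_M)q_M - 93q_M.
Leader FOC: 168 - q_M = 0, so q_M = 168.
Then q_S = (336 - 168)/2 = 84.
Total output Q = 252, so price P = 429 - 252 = 177.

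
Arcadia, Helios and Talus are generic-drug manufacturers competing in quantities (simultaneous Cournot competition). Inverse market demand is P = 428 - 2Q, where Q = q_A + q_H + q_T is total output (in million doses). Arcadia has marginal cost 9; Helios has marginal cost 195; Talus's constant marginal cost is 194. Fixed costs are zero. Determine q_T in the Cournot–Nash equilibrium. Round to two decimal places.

Arcadia's profit: π_A = (428 - 2Q)q_A - (9q_A). Setting ∂π_A/∂q_A = 0: 419 - 4q_A - 2(q_H + q_T) = 0.
Helios's profit: π_H = (428 - 2Q)q_H - (195q_H). Setting ∂π_H/∂q_H = 0: 233 - 4q_H - 2(q_A + q_T) = 0.
Talus's first-order condition: 234 - 4q_T - 2(q_A + q_H) = 0.
Adding the 3 conditions: 886 − 4Q − 4Q = 0, i.e. Q = 443/4.
Back-substituting: q_A = (419 − 443/2)/2 = 395/4, q_H = (233 − 443/2)/2 = 23/4, q_T = (234 − 443/2)/2 = 25/4.

6.25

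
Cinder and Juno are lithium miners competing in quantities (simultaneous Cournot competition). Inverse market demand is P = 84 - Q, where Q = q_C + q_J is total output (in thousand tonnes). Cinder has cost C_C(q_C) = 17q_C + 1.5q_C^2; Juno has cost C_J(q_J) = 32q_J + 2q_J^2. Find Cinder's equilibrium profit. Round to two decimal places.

364.15

Cinder's profit: π_C = (84 - Q)q_C - (17q_C + (3/2)q_C²). Setting ∂π_C/∂q_C = 0: 67 - 5q_C - (q_J) = 0.
Juno's first-order condition: 52 - 6q_J - (q_C) = 0.
So q_C = (67 - q_J)/5 and q_J = (52 - q_C)/6.
Substituting one into the other gives q_C = 350/29 and q_J = 193/29.
Price P = 84 - 543/29 = 1893/29.
Cinder's profit: (1893/29)·(350/29) - 17·(350/29) - (3/2)(350/29)² = 364.1498.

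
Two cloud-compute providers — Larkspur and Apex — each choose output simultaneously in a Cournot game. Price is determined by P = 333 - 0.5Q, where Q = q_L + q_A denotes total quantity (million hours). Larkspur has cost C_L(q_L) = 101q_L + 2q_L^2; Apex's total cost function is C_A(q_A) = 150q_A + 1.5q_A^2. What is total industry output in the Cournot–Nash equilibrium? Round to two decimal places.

Larkspur's profit: π_L = (333 - 0.5Q)q_L - (101q_L + 2q_L²). Setting ∂π_L/∂q_L = 0: 232 - 5q_L - (1/2)(q_A) = 0.
Apex's first-order condition: 183 - 4q_A - (1/2)(q_L) = 0.
Rearranging gives the reaction functions q_L = (232 - (1/2)q_A)/5 and q_A = (183 - (1/2)q_L)/4.
Solving the pair: q_L = 42.3544, q_A = 40.4557.
Total output Q = 42.3544 + 40.4557 = 82.8101.

82.81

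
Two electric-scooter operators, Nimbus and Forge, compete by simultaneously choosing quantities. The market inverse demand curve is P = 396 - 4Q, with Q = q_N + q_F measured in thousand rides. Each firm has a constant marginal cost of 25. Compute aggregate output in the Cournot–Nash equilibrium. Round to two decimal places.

Each firm earns π_i = (396 - 4Q)q_i - 25q_i.
Setting ∂π_i/∂q_i = 0 with rivals' quantities fixed: 371 - 8q_i - 4q_j = 0.
With identical firms every q_j equals q_i, so q_j = q_i and 371 = 12q_i, giving q_i = 371/12.
Total output Q = 371/12 + 371/12 = 371/6.

61.83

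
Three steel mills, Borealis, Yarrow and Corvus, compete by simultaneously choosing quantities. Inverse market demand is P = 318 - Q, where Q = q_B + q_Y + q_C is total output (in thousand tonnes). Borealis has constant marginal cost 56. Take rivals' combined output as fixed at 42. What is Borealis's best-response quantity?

With rivals' combined output fixed at 42, Borealis's profit is π_B = (318 - 42 - q_B)q_B - (56q_B) = (276 - q_B)q_B - (56q_B).
∂π_B/∂q_B = 220 - 2q_B = 0, so q_B = 110.

110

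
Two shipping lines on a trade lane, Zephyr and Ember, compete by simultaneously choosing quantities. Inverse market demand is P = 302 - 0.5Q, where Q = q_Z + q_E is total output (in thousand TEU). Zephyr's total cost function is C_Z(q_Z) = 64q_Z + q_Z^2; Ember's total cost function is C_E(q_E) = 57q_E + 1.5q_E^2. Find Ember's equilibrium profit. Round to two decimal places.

5496.87

Zephyr's profit: π_Z = (302 - 0.5Q)q_Z - (64q_Z + q_Z²). Setting ∂π_Z/∂q_Z = 0: 238 - 3q_Z - (1/2)(q_E) = 0.
Ember's profit: π_E = (302 - 0.5Q)q_E - (57q_E + (3/2)q_E²). Setting ∂π_E/∂q_E = 0: 245 - 4q_E - (1/2)(q_Z) = 0.
So q_Z = (238 - (1/2)q_E)/3 and q_E = (245 - (1/2)q_Z)/4.
Solving the pair: q_Z = 70.5957, q_E = 52.4255.
Price P = 302 - (1/2)·123.0213 = 240.4894.
Ember's profit: 240.4894·52.4255 - 57·52.4255 - (3/2)·52.4255² = 5496.8728.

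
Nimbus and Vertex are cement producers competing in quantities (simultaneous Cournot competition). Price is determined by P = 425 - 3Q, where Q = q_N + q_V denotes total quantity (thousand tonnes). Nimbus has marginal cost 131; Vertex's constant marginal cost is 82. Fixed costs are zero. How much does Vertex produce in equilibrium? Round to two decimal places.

Nimbus's profit: π_N = (425 - 3Q)q_N - (131q_N). Setting ∂π_N/∂q_N = 0: 294 - 6q_N - 3(q_V) = 0.
Vertex's first-order condition: 343 - 6q_V - 3(q_N) = 0.
Best responses: q_N = (294 - 3q_V)/6, q_V = (343 - 3q_N)/6.
Solving the pair: q_N = 245/9, q_V = 392/9.

43.56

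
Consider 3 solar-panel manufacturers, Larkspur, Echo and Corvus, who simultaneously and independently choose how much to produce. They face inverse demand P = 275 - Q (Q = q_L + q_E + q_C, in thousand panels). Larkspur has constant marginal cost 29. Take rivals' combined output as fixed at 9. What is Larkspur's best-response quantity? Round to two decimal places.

118.50

With rivals' combined output fixed at 9, Larkspur's profit is π_L = (275 - 9 - q_L)q_L - (29q_L) = (266 - q_L)q_L - (29q_L).
∂π_L/∂q_L = 237 - 2q_L = 0, so q_L = 237/2.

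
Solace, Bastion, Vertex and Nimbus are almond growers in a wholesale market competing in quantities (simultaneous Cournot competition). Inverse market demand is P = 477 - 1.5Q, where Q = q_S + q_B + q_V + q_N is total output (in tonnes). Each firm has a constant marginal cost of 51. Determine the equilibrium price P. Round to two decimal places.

Each firm earns π_i = (477 - 1.5Q)q_i - 51q_i.
Setting ∂π_i/∂q_i = 0 with rivals' quantities fixed: 426 - 3q_i - (3/2)·Σ_{j≠i} q_j = 0.
With identical firms every q_j equals q_i, so Σ_{j≠i} q_j = 3q_i and 426 = (15/2)q_i, giving q_i = 284/5.
Total output Q = 1136/5, so price P = 477 - (3/2)·(1136/5) = 681/5.

136.20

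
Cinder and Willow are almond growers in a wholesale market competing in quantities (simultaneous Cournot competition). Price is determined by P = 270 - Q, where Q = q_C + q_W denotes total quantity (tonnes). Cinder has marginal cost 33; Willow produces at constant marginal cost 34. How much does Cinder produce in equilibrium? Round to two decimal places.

79.33

Cinder's profit: π_C = (270 - Q)q_C - (33q_C). Setting ∂π_C/∂q_C = 0: 237 - 2q_C - (q_W) = 0.
Willow's first-order condition: 236 - 2q_W - (q_C) = 0.
Rearranging gives the reaction functions q_C = (237 - q_W)/2 and q_W = (236 - q_C)/2.
Solving the pair: q_C = 238/3, q_W = 235/3.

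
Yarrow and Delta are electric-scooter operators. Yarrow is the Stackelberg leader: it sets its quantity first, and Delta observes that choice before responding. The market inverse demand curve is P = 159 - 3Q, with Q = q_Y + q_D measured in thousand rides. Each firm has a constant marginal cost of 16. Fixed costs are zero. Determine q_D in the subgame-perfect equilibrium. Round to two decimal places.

11.92

The follower Delta best-responds to any q_Y: π_D = (159 - 3Q)q_D - 16q_D.
Follower FOC: 143 - 3q_Y - 6q_D = 0, so q_D(q_Y) = (143 - 3q_Y)/6.
The leader anticipates this reaction. Substituting into P = 159 - 3Q gives P = 175/2 - (3/2)q_Y, so π_Y = (175/2 - (3/2)q_Y)q_Y - 16q_Y.
The leader's first-order condition 143/2 - 3q_Y = 0 yields q_Y = 143/6.
Then q_D = (143 - 3·(143/6))/6 = 143/12.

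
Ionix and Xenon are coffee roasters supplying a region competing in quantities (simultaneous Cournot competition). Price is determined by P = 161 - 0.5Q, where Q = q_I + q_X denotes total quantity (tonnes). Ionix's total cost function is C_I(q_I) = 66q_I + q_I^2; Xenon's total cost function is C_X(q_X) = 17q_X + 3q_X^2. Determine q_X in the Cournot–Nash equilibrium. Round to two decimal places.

18.53

Ionix's profit: π_I = (161 - 0.5Q)q_I - (66q_I + q_I²). Setting ∂π_I/∂q_I = 0: 95 - 3q_I - (1/2)(q_X) = 0.
Xenon's profit: π_X = (161 - 0.5Q)q_X - (17q_X + 3q_X²). Setting ∂π_X/∂q_X = 0: 144 - 7q_X - (1/2)(q_I) = 0.
Rearranging gives the reaction functions q_I = (95 - (1/2)q_X)/3 and q_X = (144 - (1/2)q_I)/7.
Substituting one into the other gives q_I = 28.5783 and q_X = 1538/83.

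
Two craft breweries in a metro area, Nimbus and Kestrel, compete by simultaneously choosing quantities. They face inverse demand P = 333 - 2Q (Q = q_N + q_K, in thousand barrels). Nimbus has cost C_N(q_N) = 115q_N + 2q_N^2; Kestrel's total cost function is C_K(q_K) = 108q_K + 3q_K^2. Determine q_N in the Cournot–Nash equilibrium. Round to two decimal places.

22.76

Nimbus's profit: π_N = (333 - 2Q)q_N - (115q_N + 2q_N²). Setting ∂π_N/∂q_N = 0: 218 - 8q_N - 2(q_K) = 0.
Kestrel's first-order condition: 225 - 10q_K - 2(q_N) = 0.
Rearranging gives the reaction functions q_N = (218 - 2q_K)/8 and q_K = (225 - 2q_N)/10.
Solving the pair: q_N = 865/38, q_K = 341/19.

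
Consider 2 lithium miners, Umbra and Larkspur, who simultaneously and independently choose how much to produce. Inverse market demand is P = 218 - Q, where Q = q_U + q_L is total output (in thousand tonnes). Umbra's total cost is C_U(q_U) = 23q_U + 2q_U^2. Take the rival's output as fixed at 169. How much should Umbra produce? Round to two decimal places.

With the rival's output fixed at 169, Umbra's profit is π_U = (218 - 169 - q_U)q_U - (23q_U + 2q_U²) = (49 - q_U)q_U - (23q_U + 2q_U²).
∂π_U/∂q_U = 26 - 6q_U = 0, so q_U = 13/3.

4.33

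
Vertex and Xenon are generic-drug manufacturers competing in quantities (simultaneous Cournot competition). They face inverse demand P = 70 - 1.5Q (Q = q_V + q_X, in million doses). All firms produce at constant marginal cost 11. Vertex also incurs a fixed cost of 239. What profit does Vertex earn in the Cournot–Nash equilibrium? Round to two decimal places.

18.85

Each firm earns π_i = (70 - 1.5Q)q_i - 11q_i.
Setting ∂π_i/∂q_i = 0 with rivals' quantities fixed: 59 - 3q_i - (3/2)q_j = 0.
By symmetry each firm produces the same amount; substituting q_j = q_i yields q_i = 59/(9/2) = 118/9.
Price P = 70 - (3/2)·(236/9) = 92/3.
Vertex's profit: (92/3 - 11)·(118/9) - 239 = 509/27.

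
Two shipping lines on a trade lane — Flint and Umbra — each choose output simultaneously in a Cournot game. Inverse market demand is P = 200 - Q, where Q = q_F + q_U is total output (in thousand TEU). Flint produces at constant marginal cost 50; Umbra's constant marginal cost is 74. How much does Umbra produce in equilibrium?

Flint's profit: π_F = (200 - Q)q_F - (50q_F). Setting ∂π_F/∂q_F = 0: 150 - 2q_F - (q_U) = 0.
Umbra's profit: π_U = (200 - Q)q_U - (74q_U). Setting ∂π_U/∂q_U = 0: 126 - 2q_U - (q_F) = 0.
Best responses: q_F = (150 - q_U)/2, q_U = (126 - q_F)/2.
Solving the pair: q_F = 58, q_U = 34.

34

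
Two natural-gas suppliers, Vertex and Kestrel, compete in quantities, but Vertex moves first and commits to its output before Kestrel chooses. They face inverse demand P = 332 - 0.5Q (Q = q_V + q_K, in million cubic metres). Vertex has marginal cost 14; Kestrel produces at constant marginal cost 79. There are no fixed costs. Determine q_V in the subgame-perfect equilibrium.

383

Solve by backward induction. Given q_V, the follower Kestrel maximises π_K = (332 - (1/2)q_V - (1/2)q_K)q_K - 79q_K.
∂π_K/∂q_K = 253 - (1/2)q_V - q_K = 0 gives the reaction function q_K = (253 - (1/2)q_V).
The leader anticipates this reaction. Substituting into P = 332 - 0.5Q gives P = 411/2 - (1/4)q_V, so π_V = (411/2 - (1/4)q_V)q_V - 14q_V.
The leader's first-order condition 383/2 - (1/2)q_V = 0 yields q_V = 383.
Then q_K = (253 - (1/2)·383) = 123/2.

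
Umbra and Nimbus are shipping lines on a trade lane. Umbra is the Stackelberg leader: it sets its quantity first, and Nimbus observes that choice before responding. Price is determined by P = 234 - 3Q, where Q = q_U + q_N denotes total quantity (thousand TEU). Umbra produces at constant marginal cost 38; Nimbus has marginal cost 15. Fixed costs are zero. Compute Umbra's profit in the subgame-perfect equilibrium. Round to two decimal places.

The follower Nimbus best-responds to any q_U: π_N = (234 - 3Q)q_N - 15q_N.
Setting the follower's marginal profit to zero, 219 - 3q_U - 6q_N = 0, i.e. q_N = (219 - 3q_U)/6.
Umbra substitutes q_N(q_U) into its own profit: π_U = q_U(234 - 3q_U - (219 - 3q_U)/2) - 38q_U = (249/2 - (3/2)q_U)q_U - 38q_U.
Leader FOC: 173/2 - 3q_U = 0, so q_U = 173/6.
Then q_N = (219 - 3·(173/6))/6 = 265/12.
Price P = 234 - 3·(611/12) = 325/4.
Umbra's profit: (325/4 - 38)·(173/6) = 1247.0417.

1247.04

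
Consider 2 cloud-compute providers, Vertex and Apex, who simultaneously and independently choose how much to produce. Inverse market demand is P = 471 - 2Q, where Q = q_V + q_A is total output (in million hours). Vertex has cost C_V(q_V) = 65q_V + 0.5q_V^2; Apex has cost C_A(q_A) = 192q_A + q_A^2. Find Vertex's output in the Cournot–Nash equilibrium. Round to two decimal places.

72.23

Vertex's profit: π_V = (471 - 2Q)q_V - (65q_V + (1/2)q_V²). Setting ∂π_V/∂q_V = 0: 406 - 5q_V - 2(q_A) = 0.
Apex's profit: π_A = (471 - 2Q)q_A - (192q_A + q_A²). Setting ∂π_A/∂q_A = 0: 279 - 6q_A - 2(q_V) = 0.
Rearranging gives the reaction functions q_V = (406 - 2q_A)/5 and q_A = (279 - 2q_V)/6.
Substituting one into the other gives q_V = 939/13 and q_A = 583/26.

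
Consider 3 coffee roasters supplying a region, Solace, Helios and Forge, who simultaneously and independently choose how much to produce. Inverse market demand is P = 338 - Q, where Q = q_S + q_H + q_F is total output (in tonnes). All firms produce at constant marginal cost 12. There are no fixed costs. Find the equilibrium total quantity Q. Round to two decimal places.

Each firm earns π_i = (338 - Q)q_i - 12q_i.
Setting ∂π_i/∂q_i = 0 with rivals' quantities fixed: 326 - 2q_i - Σ_{j≠i} q_j = 0.
By symmetry each firm produces the same amount; substituting Σ_{j≠i} q_j = 2q_i yields q_i = 326/4 = 163/2.
Total output Q = 163/2 + 163/2 + 163/2 = 489/2.

244.50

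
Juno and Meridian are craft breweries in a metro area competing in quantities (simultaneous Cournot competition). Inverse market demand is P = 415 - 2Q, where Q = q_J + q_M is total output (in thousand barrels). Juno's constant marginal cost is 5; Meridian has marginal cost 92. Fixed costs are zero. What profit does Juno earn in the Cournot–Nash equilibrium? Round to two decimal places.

13722.72

Juno's profit: π_J = (415 - 2Q)q_J - (5q_J). Setting ∂π_J/∂q_J = 0: 410 - 4q_J - 2(q_M) = 0.
Meridian's profit: π_M = (415 - 2Q)q_M - (92q_M). Setting ∂π_M/∂q_M = 0: 323 - 4q_M - 2(q_J) = 0.
So q_J = (410 - 2q_M)/4 and q_M = (323 - 2q_J)/4.
Substituting one into the other gives q_J = 497/6 and q_M = 118/3.
Price P = 415 - 2·(733/6) = 512/3.
Juno's profit: (512/3 - 5)·(497/6) = 13722.7222.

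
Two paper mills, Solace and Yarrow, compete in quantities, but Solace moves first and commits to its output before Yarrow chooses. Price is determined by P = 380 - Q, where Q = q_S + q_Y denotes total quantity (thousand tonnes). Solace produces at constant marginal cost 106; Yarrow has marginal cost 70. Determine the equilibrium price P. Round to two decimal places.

165.50

The follower Yarrow best-responds to any q_S: π_Y = (380 - Q)q_Y - 70q_Y.
Setting the follower's marginal profit to zero, 310 - q_S - 2q_Y = 0, i.e. q_Y = (310 - q_S)/2.
The leader anticipates this reaction. Substituting into P = 380 - Q gives P = 225 - (1/2)q_S, so π_S = (225 - (1/2)q_S)q_S - 106q_S.
The leader's first-order condition 119 - q_S = 0 yields q_S = 119.
Then q_Y = (310 - 119)/2 = 191/2.
Total output Q = 429/2, so price P = 380 - 429/2 = 331/2.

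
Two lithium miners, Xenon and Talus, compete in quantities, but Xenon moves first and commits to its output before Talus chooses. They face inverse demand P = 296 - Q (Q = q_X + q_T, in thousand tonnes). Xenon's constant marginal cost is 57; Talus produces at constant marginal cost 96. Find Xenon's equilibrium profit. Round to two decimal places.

Solve by backward induction. Given q_X, the follower Talus maximises π_T = (296 - q_X - q_T)q_T - 96q_T.
Follower FOC: 200 - q_X - 2q_T = 0, so q_T(q_X) = (200 - q_X)/2.
The leader anticipates this reaction. Substituting into P = 296 - Q gives P = 196 - (1/2)q_X, so π_X = (196 - (1/2)q_X)q_X - 57q_X.
Leader FOC: 139 - q_X = 0, so q_X = 139.
Then q_T = (200 - 139)/2 = 61/2.
Price P = 296 - 339/2 = 253/2.
Xenon's profit: (253/2 - 57)·139 = 9660.5000.

9660.50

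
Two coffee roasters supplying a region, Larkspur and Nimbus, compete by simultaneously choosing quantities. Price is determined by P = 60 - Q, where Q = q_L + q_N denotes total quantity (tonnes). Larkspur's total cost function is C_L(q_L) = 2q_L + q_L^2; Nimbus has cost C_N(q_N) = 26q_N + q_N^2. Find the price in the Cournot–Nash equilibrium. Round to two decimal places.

41.60

Larkspur's profit: π_L = (60 - Q)q_L - (2q_L + q_L²). Setting ∂π_L/∂q_L = 0: 58 - 4q_L - (q_N) = 0.
Nimbus's first-order condition: 34 - 4q_N - (q_L) = 0.
Rearranging gives the reaction functions q_L = (58 - q_N)/4 and q_N = (34 - q_L)/4.
Substituting one into the other gives q_L = 66/5 and q_N = 26/5.
Total output Q = 92/5, so price P = 60 - 92/5 = 208/5.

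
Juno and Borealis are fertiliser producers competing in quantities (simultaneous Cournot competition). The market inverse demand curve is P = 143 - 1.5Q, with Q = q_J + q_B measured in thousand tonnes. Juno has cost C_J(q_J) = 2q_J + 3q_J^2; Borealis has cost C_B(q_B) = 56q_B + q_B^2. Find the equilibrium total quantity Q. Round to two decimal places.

26.81

Juno's profit: π_J = (143 - 1.5Q)q_J - (2q_J + 3q_J²). Setting ∂π_J/∂q_J = 0: 141 - 9q_J - (3/2)(q_B) = 0.
Borealis's first-order condition: 87 - 5q_B - (3/2)(q_J) = 0.
Rearranging gives the reaction functions q_J = (141 - (3/2)q_B)/9 and q_B = (87 - (3/2)q_J)/5.
Substituting one into the other gives q_J = 766/57 and q_B = 254/19.
Total output Q = 766/57 + 254/19 = 1528/57.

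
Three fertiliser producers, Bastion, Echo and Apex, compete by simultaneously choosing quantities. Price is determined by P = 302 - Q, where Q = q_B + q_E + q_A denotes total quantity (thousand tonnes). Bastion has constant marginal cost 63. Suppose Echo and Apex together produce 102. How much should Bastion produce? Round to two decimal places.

68.50

With rivals' combined output fixed at 102, Bastion's profit is π_B = (302 - 102 - q_B)q_B - (63q_B) = (200 - q_B)q_B - (63q_B).
∂π_B/∂q_B = 137 - 2q_B = 0, so q_B = 137/2.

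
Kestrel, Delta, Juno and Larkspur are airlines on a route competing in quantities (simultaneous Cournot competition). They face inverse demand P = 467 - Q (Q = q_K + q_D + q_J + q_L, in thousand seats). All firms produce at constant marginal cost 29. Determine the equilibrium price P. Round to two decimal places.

Each firm earns π_i = (467 - Q)q_i - 29q_i.
First-order condition (treating rivals' output as given): 438 - 2q_i - Σ_{j≠i} q_j = 0.
By symmetry each firm produces the same amount; substituting Σ_{j≠i} q_j = 3q_i yields q_i = 438/5.
Total output Q = 1752/5, so price P = 467 - 1752/5 = 583/5.

116.60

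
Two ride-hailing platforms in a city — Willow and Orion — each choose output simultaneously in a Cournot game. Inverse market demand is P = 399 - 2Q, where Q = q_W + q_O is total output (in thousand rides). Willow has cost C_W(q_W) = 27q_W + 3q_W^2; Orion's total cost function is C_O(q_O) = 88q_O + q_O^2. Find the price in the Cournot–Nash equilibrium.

Willow's profit: π_W = (399 - 2Q)q_W - (27q_W + 3q_W²). Setting ∂π_W/∂q_W = 0: 372 - 10q_W - 2(q_O) = 0.
Orion's first-order condition: 311 - 6q_O - 2(q_W) = 0.
So q_W = (372 - 2q_O)/10 and q_O = (311 - 2q_W)/6.
Substituting one into the other gives q_W = 115/4 and q_O = 169/4.
Total output Q = 71, so price P = 399 - 2·71 = 257.

257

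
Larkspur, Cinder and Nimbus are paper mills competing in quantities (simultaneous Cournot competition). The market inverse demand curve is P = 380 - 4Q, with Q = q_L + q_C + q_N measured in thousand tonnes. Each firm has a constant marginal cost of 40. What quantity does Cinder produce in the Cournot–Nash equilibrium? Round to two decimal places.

21.25

A representative firm's profit is π_i = q_i(380 - 4Q) - 40q_i.
Setting ∂π_i/∂q_i = 0 with rivals' quantities fixed: 340 - 8q_i - 4·Σ_{j≠i} q_j = 0.
With identical firms every q_j equals q_i, so Σ_{j≠i} q_j = 2q_i and 340 = 16q_i, giving q_i = 85/4.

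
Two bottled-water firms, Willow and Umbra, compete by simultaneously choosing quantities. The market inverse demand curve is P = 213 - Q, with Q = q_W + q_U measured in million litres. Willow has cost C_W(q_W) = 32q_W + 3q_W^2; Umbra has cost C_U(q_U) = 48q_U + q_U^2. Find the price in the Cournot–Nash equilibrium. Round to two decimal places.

Willow's profit: π_W = (213 - Q)q_W - (32q_W + 3q_W²). Setting ∂π_W/∂q_W = 0: 181 - 8q_W - (q_U) = 0.
Umbra's first-order condition: 165 - 4q_U - (q_W) = 0.
So q_W = (181 - q_U)/8 and q_U = (165 - q_W)/4.
Solving the pair: q_W = 559/31, q_U = 1139/31.
Total output Q = 1698/31, so price P = 213 - 1698/31 = 158.2258.

158.23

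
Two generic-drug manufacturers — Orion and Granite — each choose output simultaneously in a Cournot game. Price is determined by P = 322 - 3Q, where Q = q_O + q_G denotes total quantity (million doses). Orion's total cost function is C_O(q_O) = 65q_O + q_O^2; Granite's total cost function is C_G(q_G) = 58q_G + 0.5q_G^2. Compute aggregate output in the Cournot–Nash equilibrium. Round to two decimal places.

Orion's profit: π_O = (322 - 3Q)q_O - (65q_O + q_O²). Setting ∂π_O/∂q_O = 0: 257 - 8q_O - 3(q_G) = 0.
Granite's first-order condition: 264 - 7q_G - 3(q_O) = 0.
So q_O = (257 - 3q_G)/8 and q_G = (264 - 3q_O)/7.
Substituting one into the other gives q_O = 1007/47 and q_G = 1341/47.
Total output Q = 1007/47 + 1341/47 = 49.9574.

49.96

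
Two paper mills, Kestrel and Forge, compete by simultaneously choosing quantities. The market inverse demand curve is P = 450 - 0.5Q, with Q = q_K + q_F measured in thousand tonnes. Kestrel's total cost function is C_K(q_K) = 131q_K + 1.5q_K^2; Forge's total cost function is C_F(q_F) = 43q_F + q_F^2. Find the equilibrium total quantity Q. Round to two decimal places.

189.11

Kestrel's profit: π_K = (450 - 0.5Q)q_K - (131q_K + (3/2)q_K²). Setting ∂π_K/∂q_K = 0: 319 - 4q_K - (1/2)(q_F) = 0.
Forge's first-order condition: 407 - 3q_F - (1/2)(q_K) = 0.
So q_K = (319 - (1/2)q_F)/4 and q_F = (407 - (1/2)q_K)/3.
Substituting one into the other gives q_K = 64.1277 and q_F = 124.9787.
Total output Q = 64.1277 + 124.9787 = 189.1064.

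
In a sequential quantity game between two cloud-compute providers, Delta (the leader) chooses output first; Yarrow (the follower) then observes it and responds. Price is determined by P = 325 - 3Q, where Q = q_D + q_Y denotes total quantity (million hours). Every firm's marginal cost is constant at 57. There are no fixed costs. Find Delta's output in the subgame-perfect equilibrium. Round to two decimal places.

The follower Yarrow best-responds to any q_D: π_Y = (325 - 3Q)q_Y - 57q_Y.
∂π_Y/∂q_Y = 268 - 3q_D - 6q_Y = 0 gives the reaction function q_Y = (268 - 3q_D)/6.
The leader anticipates this reaction. Substituting into P = 325 - 3Q gives P = 191 - (3/2)q_D, so π_D = (191 - (3/2)q_D)q_D - 57q_D.
Maximising: ∂π_D/∂q_D = 134 - 3q_D = 0, giving q_D = 134/3.
Then q_Y = (268 - 3·(134/3))/6 = 67/3.

44.67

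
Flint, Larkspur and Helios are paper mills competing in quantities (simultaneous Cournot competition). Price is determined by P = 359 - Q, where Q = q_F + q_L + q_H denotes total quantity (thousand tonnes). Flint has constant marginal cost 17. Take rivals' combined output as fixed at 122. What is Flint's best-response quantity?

110

With rivals' combined output fixed at 122, Flint's profit is π_F = (359 - 122 - q_F)q_F - (17q_F) = (237 - q_F)q_F - (17q_F).
∂π_F/∂q_F = 220 - 2q_F = 0, so q_F = 110.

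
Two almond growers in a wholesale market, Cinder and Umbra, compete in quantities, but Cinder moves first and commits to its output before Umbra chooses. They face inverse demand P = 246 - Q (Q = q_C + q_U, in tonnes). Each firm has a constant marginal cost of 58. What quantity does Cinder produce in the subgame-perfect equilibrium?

94

The follower Umbra best-responds to any q_C: π_U = (246 - Q)q_U - 58q_U.
∂π_U/∂q_U = 188 - q_C - 2q_U = 0 gives the reaction function q_U = (188 - q_C)/2.
Cinder substitutes q_U(q_C) into its own profit: π_C = q_C(246 - q_C - (188 - q_C)/2) - 58q_C = (152 - (1/2)q_C)q_C - 58q_C.
Leader FOC: 94 - q_C = 0, so q_C = 94.
Then q_U = (188 - 94)/2 = 47.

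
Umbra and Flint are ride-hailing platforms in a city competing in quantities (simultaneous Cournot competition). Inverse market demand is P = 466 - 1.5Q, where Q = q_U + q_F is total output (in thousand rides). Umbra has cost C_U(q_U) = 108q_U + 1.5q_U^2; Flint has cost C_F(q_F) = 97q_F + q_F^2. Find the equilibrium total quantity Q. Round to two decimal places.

104.99

Umbra's profit: π_U = (466 - 1.5Q)q_U - (108q_U + (3/2)q_U²). Setting ∂π_U/∂q_U = 0: 358 - 6q_U - (3/2)(q_F) = 0.
Flint's first-order condition: 369 - 5q_F - (3/2)(q_U) = 0.
So q_U = (358 - (3/2)q_F)/6 and q_F = (369 - (3/2)q_U)/5.
Substituting one into the other gives q_U = 44.5586 and q_F = 60.4324.
Total output Q = 44.5586 + 60.4324 = 104.9910.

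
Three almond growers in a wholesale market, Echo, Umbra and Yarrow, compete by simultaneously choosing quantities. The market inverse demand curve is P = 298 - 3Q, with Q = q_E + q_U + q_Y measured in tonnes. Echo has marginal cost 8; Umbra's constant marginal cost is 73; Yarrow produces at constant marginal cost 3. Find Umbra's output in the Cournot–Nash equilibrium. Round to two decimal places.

7.50

Echo's profit: π_E = (298 - 3Q)q_E - (8q_E). Setting ∂π_E/∂q_E = 0: 290 - 6q_E - 3(q_U + q_Y) = 0.
Umbra's profit: π_U = (298 - 3Q)q_U - (73q_U). Setting ∂π_U/∂q_U = 0: 225 - 6q_U - 3(q_E + q_Y) = 0.
Yarrow's first-order condition: 295 - 6q_Y - 3(q_E + q_U) = 0.
Adding the 3 first-order conditions: 810 − 12Q = 0, so Q = 135/2.
Back-substituting: q_E = (290 − 405/2)/3 = 175/6, q_U = (225 − 405/2)/3 = 15/2, q_Y = (295 − 405/2)/3 = 185/6.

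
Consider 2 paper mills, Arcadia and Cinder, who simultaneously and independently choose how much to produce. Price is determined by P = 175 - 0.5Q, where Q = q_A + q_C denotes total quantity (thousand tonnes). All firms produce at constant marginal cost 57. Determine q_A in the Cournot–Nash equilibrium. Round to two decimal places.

78.67

A representative firm's profit is π_i = q_i(175 - 0.5Q) - 57q_i.
Setting ∂π_i/∂q_i = 0 with rivals' quantities fixed: 118 - q_i - (1/2)q_j = 0.
With identical firms every q_j equals q_i, so q_j = q_i and 118 = (3/2)q_i, giving q_i = 236/3.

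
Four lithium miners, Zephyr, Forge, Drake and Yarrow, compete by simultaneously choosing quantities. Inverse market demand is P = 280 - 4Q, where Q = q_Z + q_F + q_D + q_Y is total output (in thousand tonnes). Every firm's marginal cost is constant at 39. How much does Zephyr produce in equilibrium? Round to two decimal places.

A representative firm's profit is π_i = q_i(280 - 4Q) - 39q_i.
Setting ∂π_i/∂q_i = 0 with rivals' quantities fixed: 241 - 8q_i - 4·Σ_{j≠i} q_j = 0.
By symmetry each firm produces the same amount; substituting Σ_{j≠i} q_j = 3q_i yields q_i = 241/20.

12.05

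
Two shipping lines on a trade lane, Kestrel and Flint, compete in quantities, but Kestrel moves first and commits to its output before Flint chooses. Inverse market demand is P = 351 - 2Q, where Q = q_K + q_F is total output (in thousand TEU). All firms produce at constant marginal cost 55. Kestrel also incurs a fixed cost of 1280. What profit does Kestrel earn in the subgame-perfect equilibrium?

4196

Solve by backward induction. Given q_K, the follower Flint maximises π_F = (351 - 2q_K - 2q_F)q_F - 55q_F.
Follower FOC: 296 - 2q_K - 4q_F = 0, so q_F(q_K) = (296 - 2q_K)/4.
Kestrel substitutes q_F(q_K) into its own profit: π_K = q_K(351 - 2q_K - (296 - 2q_K)/2) - 55q_K = (203 - q_K)q_K - 55q_K.
The leader's first-order condition 148 - 2q_K = 0 yields q_K = 74.
Then q_F = (296 - 2·74)/4 = 37.
Price P = 351 - 2·111 = 129.
Kestrel's profit: (129 - 55)·74 - 1280 = 4196.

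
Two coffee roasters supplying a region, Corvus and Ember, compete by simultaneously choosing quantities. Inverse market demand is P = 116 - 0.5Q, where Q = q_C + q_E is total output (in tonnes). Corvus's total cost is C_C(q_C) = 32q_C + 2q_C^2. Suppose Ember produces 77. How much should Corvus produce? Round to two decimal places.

9.10

With the rival's output fixed at 77, Corvus's profit is π_C = (116 - (1/2)·77 - (1/2)q_C)q_C - (32q_C + 2q_C²) = (155/2 - (1/2)q_C)q_C - (32q_C + 2q_C²).
∂π_C/∂q_C = 91/2 - 5q_C = 0, so q_C = 91/10.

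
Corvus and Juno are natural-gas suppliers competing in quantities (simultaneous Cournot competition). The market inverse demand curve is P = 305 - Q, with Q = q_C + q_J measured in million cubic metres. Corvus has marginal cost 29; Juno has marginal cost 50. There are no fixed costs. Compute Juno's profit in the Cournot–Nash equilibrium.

6084

Corvus's profit: π_C = (305 - Q)q_C - (29q_C). Setting ∂π_C/∂q_C = 0: 276 - 2q_C - (q_J) = 0.
Juno's first-order condition: 255 - 2q_J - (q_C) = 0.
So q_C = (276 - q_J)/2 and q_J = (255 - q_C)/2.
Substituting one into the other gives q_C = 99 and q_J = 78.
Price P = 305 - 177 = 128.
Juno's profit: (128 - 50)·78 = 6084.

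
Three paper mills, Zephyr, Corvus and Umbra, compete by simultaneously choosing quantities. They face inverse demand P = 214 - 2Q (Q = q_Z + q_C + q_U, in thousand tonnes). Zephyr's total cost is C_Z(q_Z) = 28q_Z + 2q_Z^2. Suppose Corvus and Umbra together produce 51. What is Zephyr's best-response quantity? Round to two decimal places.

With rivals' combined output fixed at 51, Zephyr's profit is π_Z = (214 - 2·51 - 2q_Z)q_Z - (28q_Z + 2q_Z²) = (112 - 2q_Z)q_Z - (28q_Z + 2q_Z²).
∂π_Z/∂q_Z = 84 - 8q_Z = 0, so q_Z = 21/2.

10.50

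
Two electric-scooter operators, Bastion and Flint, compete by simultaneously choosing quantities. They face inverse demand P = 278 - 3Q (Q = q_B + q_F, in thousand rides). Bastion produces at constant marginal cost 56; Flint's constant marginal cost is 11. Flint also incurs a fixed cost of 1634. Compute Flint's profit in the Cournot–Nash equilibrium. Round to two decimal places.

Bastion's profit: π_B = (278 - 3Q)q_B - (56q_B). Setting ∂π_B/∂q_B = 0: 222 - 6q_B - 3(q_F) = 0.
Flint's profit: π_F = (278 - 3Q)q_F - (11q_F). Setting ∂π_F/∂q_F = 0: 267 - 6q_F - 3(q_B) = 0.
Best responses: q_B = (222 - 3q_F)/6, q_F = (267 - 3q_B)/6.
Substituting one into the other gives q_B = 59/3 and q_F = 104/3.
Price P = 278 - 3·(163/3) = 115.
Flint's profit: (115 - 11)·(104/3) - 1634 = 1971.3333.

1971.33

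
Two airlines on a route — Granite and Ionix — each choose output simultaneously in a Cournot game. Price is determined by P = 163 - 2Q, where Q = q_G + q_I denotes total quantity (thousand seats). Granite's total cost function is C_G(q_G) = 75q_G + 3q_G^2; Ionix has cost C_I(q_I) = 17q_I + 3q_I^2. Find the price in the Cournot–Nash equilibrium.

124

Granite's profit: π_G = (163 - 2Q)q_G - (75q_G + 3q_G²). Setting ∂π_G/∂q_G = 0: 88 - 10q_G - 2(q_I) = 0.
Ionix's first-order condition: 146 - 10q_I - 2(q_G) = 0.
Best responses: q_G = (88 - 2q_I)/10, q_I = (146 - 2q_G)/10.
Substituting one into the other gives q_G = 49/8 and q_I = 107/8.
Total output Q = 39/2, so price P = 163 - 2·(39/2) = 124.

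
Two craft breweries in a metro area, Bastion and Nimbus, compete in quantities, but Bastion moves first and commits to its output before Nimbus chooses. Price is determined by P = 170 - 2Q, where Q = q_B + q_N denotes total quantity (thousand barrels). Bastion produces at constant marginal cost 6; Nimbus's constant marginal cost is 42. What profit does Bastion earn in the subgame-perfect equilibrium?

Solve by backward induction. Given q_B, the follower Nimbus maximises π_N = (170 - 2q_B - 2q_N)q_N - 42q_N.
∂π_N/∂q_N = 128 - 2q_B - 4q_N = 0 gives the reaction function q_N = (128 - 2q_B)/4.
Bastion substitutes q_N(q_B) into its own profit: π_B = q_B(170 - 2q_B - (128 - 2q_B)/2) - 6q_B = (106 - q_B)q_B - 6q_B.
Leader FOC: 100 - 2q_B = 0, so q_B = 50.
Then q_N = (128 - 2·50)/4 = 7.
Price P = 170 - 2·57 = 56.
Bastion's profit: (56 - 6)·50 = 2500.

2500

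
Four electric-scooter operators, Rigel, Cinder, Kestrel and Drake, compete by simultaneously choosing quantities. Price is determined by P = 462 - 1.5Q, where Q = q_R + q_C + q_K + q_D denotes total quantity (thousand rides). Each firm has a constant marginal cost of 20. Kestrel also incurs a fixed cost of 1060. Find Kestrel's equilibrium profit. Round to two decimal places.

A representative firm's profit is π_i = q_i(462 - 1.5Q) - 20q_i.
First-order condition (treating rivals' output as given): 442 - 3q_i - (3/2)·Σ_{j≠i} q_j = 0.
With identical firms every q_j equals q_i, so Σ_{j≠i} q_j = 3q_i and 442 = (15/2)q_i, giving q_i = 884/15.
Price P = 462 - (3/2)·235.7333 = 542/5.
Kestrel's profit: (542/5 - 20)·(884/15) - 1060 = 4149.7067.

4149.71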